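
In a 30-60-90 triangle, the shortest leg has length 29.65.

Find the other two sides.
In a 30-60-90 triangle the sides are in ratio 1 : √3 : 2 (short leg : long leg : hypotenuse).
Long leg = 29.65·√3 ≈ 29.65·1.73205 ≈ 51.3553
Hypotenuse = 2·29.65 = 59.3

Long leg = 29.65√3 = 51.36, Hypotenuse = 59.3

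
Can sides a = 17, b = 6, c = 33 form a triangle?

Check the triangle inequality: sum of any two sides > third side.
a + b vs c: 17 + 6 = 23 ≤ 33  ✗
a + c vs b: 17 + 33 = 50 > 6  ✓
b + c vs a: 6 + 33 = 39 > 17  ✓

No: 17 + 6 = 23 is not > 33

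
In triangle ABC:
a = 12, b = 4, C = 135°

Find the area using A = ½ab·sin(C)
A = ½·a·b·sin(C) = ½·12·4·sin(135°)
sin(135°) ≈ 0.707107
A ≈ ½·48·0.707107 = 24·0.707107 ≈ 16.9706

Area = 16.97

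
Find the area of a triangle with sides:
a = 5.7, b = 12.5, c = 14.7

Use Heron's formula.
s = (5.7 + 12.5 + 14.7)/2 = 32.9/2 = 16.45
s − a = 10.75, s − b = 3.95, s − c = 1.75
s(s−a)(s−b)(s−c) = 16.45·10.75·3.95·1.75 ≈ 1222.39
Area = √1222.39 ≈ 34.9627

Area = 34.96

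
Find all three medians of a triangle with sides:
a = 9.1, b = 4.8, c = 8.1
Median formula: m_a = ½√(2b² + 2c² − a²) (and cyclically). a² = 82.81, b² = 23.04, c² = 65.61.
m_a = ½√(2·23.04 + 2·65.61 − 82.81) = ½√94.49 ≈ ½·9.7206 ≈ 4.8603
m_b = ½√(2·82.81 + 2·65.61 − 23.04) = ½√273.8 ≈ ½·16.5469 ≈ 8.27345
m_c = ½√(2·82.81 + 2·23.04 − 65.61) = ½√146.09 ≈ ½·12.0868 ≈ 6.04338

m_a = 4.86, m_b = 8.273, m_c = 6.043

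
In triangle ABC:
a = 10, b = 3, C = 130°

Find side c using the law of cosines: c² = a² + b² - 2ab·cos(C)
c² = 10² + 3² − 2·10·3·cos(130°)
cos(130°) ≈ -0.642788
c² ≈ 100 + 9 − 60·(-0.642788) ≈ 109 + 38.5673 ≈ 147.567
c ≈ √147.567 ≈ 12.1477

c = 12.15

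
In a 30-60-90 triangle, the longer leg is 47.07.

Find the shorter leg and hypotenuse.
In a 30-60-90 triangle the sides are in ratio 1 : √3 : 2, so short leg = long leg/√3 and hypotenuse = 2·(short leg).
Short leg = 47.07/√3 ≈ 47.07/1.73205 ≈ 27.1759
Hypotenuse = 2·27.1759 ≈ 54.3518

Short leg = 27.18, Hypotenuse = 54.35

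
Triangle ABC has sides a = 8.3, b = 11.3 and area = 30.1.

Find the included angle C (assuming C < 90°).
Area = ½·a·b·sin(C)  ⇒  sin(C) = 2·Area/(a·b) = 2·30.1/(8.3·11.3) = 60.2/93.79 ≈ 0.641859
C = arcsin(0.641859) ≈ 39.9306° (taking the acute solution since C < 90°)

C = 39.93°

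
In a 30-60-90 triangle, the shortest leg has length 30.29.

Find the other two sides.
In a 30-60-90 triangle the sides are in ratio 1 : √3 : 2 (short leg : long leg : hypotenuse).
Long leg = 30.29·√3 ≈ 30.29·1.73205 ≈ 52.4638
Hypotenuse = 2·30.29 = 60.58

Long leg = 30.29√3 = 52.46, Hypotenuse = 60.58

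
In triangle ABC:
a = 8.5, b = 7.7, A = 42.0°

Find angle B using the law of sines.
a/sin(A) = b/sin(B)  ⇒  sin(B) = b·sin(A)/a = 7.7·sin(42.0°)/8.5
sin(42.0°) ≈ 0.669131
sin(B) ≈ 7.7·0.669131/8.5 ≈ 5.15231/8.5 ≈ 0.606154
B = arcsin(0.606154) ≈ 37.3119°
(Since b ≤ a we need B ≤ A, so the obtuse alternative 180° − 37.3119° ≈ 142.688° is rejected.)

B = 37.31°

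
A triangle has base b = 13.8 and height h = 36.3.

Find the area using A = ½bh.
A = ½·b·h = ½·13.8·36.3 = ½·500.94 = 250.47

Area = 250.47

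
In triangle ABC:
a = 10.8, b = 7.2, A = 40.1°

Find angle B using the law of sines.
a/sin(A) = b/sin(B)  ⇒  sin(B) = b·sin(A)/a = 7.2·sin(40.1°)/10.8
sin(40.1°) ≈ 0.644124
sin(B) ≈ 7.2·0.644124/10.8 ≈ 4.63769/10.8 ≈ 0.429416
B = arcsin(0.429416) ≈ 25.4305°
(Since b ≤ a we need B ≤ A, so the obtuse alternative 180° − 25.4305° ≈ 154.57° is rejected.)

B = 25.43°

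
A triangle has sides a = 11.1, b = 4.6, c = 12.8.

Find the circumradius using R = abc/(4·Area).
First find the area with Heron's formula.
s = (11.1 + 4.6 + 12.8)/2 = 14.25
Area = √(s(s−a)(s−b)(s−c)) = √(14.25·3.15·9.65·1.45) ≈ √628.088 ≈ 25.0617
abc = 11.1·4.6·12.8 = 653.568
R = abc/(4·Area) ≈ 653.568/(4·25.0617) = 653.568/100.247 ≈ 6.51959

R = 6.52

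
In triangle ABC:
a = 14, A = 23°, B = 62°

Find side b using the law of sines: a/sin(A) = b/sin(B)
a/sin(A) = b/sin(B)  ⇒  b = a·sin(B)/sin(A) = 14·sin(62°)/sin(23°)
sin(62°) ≈ 0.882948, sin(23°) ≈ 0.390731
b ≈ 14·0.882948/0.390731 ≈ 12.3613/0.390731 ≈ 31.6362

b = 31.64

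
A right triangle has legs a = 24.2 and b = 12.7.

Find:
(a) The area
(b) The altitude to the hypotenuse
(a) The legs are perpendicular, so Area = ½·a·b = ½·24.2·12.7 = ½·307.34 = 153.67
(b) Hypotenuse c = √(a² + b²) = √(585.64 + 161.29) = √746.93 ≈ 27.33
    Area = ½·c·h_c  ⇒  h_c = 2·Area/c = 307.34/27.33 ≈ 11.2455

Area = 153.67, h_c = 11.25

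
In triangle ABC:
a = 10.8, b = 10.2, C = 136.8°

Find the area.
Two sides and the included angle (SAS): A = ½·a·b·sin(C) = ½·10.8·10.2·sin(136.8°)
sin(136.8°) ≈ 0.684547
A ≈ ½·110.16·0.684547 = 55.08·0.684547 ≈ 37.7049

Area = 37.7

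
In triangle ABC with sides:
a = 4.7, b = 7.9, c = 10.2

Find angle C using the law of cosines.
c² = a² + b² − 2ab·cos(C)  ⇒  cos(C) = (a² + b² − c²)/(2ab)
cos(C) = (4.7² + 7.9² − 10.2²)/(2·4.7·7.9) = (22.09 + 62.41 − 104.04)/74.26 = -19.54/74.26 ≈ -0.26313
C = arccos(-0.26313) ≈ 105.256°

C = 105.3°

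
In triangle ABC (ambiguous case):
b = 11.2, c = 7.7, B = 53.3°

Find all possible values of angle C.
b/sin(B) = c/sin(C)  ⇒  sin(C) = c·sin(B)/b = 7.7·sin(53.3°)/11.2
sin(53.3°) ≈ 0.801776
sin(C) ≈ 7.7·0.801776/11.2 ≈ 6.17367/11.2 ≈ 0.551221
Candidate 1: C₁ = arcsin(0.551221) ≈ 33.4508°  →  A = 180° − 53.3° − 33.4508° ≈ 93.2492° > 0, valid
Candidate 2: C₂ = 180° − C₁ ≈ 146.549°  →  A = 180° − 53.3° − 146.549° ≈ -19.8492° ≤ 0, not a valid triangle

C = 33.45° (one solution)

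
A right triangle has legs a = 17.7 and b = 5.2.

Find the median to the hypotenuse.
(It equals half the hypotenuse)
Hypotenuse c = √(a² + b²) = √(313.29 + 27.04) = √340.33 ≈ 18.448
Median to hypotenuse = c/2 ≈ 18.448/2 ≈ 9.22402

Median = 9.224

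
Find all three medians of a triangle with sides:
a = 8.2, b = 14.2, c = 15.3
Median formula: m_a = ½√(2b² + 2c² − a²) (and cyclically). a² = 67.24, b² = 201.64, c² = 234.09.
m_a = ½√(2·201.64 + 2·234.09 − 67.24) = ½√804.22 ≈ ½·28.3588 ≈ 14.1794
m_b = ½√(2·67.24 + 2·234.09 − 201.64) = ½√401.02 ≈ ½·20.0255 ≈ 10.0127
m_c = ½√(2·67.24 + 2·201.64 − 234.09) = ½√303.67 ≈ ½·17.4261 ≈ 8.71306

m_a = 14.18, m_b = 10.01, m_c = 8.713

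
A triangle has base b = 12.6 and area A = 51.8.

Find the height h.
A = ½·b·h  ⇒  h = 2A/b = 2·51.8/12.6 = 103.6/12.6 ≈ 8.22222

h = 8.222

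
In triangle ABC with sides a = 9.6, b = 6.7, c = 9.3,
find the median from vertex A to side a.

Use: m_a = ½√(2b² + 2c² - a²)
m_a = ½√(2·6.7² + 2·9.3² − 9.6²) = ½√(2·44.89 + 2·86.49 − 92.16) = ½√(89.78 + 172.98 − 92.16) = ½√170.6
√170.6 ≈ 13.0614, so m_a ≈ 6.5307

m_a = 6.531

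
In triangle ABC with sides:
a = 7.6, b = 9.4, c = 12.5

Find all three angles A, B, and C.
Law of cosines for each angle (a² = 57.76, b² = 88.36, c² = 156.25):
cos(A) = (b² + c² − a²)/(2bc) = (88.36 + 156.25 − 57.76)/(2·9.4·12.5) = 186.85/235 ≈ 0.795106  ⇒  A ≈ 37.3347°
cos(B) = (a² + c² − b²)/(2ac) = (57.76 + 156.25 − 88.36)/(2·7.6·12.5) = 125.65/190 ≈ 0.661316  ⇒  B ≈ 48.5997°
cos(C) = (a² + b² − c²)/(2ab) = (57.76 + 88.36 − 156.25)/(2·7.6·9.4) = -10.13/142.88 ≈ -0.0708987  ⇒  C ≈ 94.0656°
Check: A + B + C ≈ 180°

A = 37.33°, B = 48.6°, C = 94.07°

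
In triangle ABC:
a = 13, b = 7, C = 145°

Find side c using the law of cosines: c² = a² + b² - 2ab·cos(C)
c² = 13² + 7² − 2·13·7·cos(145°)
cos(145°) ≈ -0.819152
c² ≈ 169 + 49 − 182·(-0.819152) ≈ 218 + 149.086 ≈ 367.086
c ≈ √367.086 ≈ 19.1595

c = 19.16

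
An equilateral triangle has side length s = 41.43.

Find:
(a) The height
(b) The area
(a) The height splits the triangle into two 30-60-90 halves: h = s·√3/2 = 41.43·1.73205/2 ≈ 71.7589/2 ≈ 35.8794
(b) Area = (√3/4)·s² = (√3/4)·41.43² = (√3/4)·1716.4449 ≈ 0.433013·1716.4449 ≈ 743.242

Height = 35.88, Area = 743.2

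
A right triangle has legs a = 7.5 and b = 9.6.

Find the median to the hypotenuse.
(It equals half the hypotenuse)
Hypotenuse c = √(a² + b²) = √(56.25 + 92.16) = √148.41 ≈ 12.1824
Median to hypotenuse = c/2 ≈ 12.1824/2 ≈ 6.09118

Median = 6.091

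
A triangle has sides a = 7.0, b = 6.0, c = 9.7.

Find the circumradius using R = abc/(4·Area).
First find the area with Heron's formula.
s = (7.0 + 6.0 + 9.7)/2 = 11.35
Area = √(s(s−a)(s−b)(s−c)) = √(11.35·4.35·5.35·1.65) ≈ √435.836 ≈ 20.8767
abc = 7.0·6.0·9.7 = 407.4
R = abc/(4·Area) ≈ 407.4/(4·20.8767) = 407.4/83.5067 ≈ 4.87865

R = 4.879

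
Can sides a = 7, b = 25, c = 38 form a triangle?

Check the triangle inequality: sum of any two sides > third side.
a + b vs c: 7 + 25 = 32 ≤ 38  ✗
a + c vs b: 7 + 38 = 45 > 25  ✓
b + c vs a: 25 + 38 = 63 > 7  ✓

No: 7 + 25 = 32 is not > 38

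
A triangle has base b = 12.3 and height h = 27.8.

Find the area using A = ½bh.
A = ½·b·h = ½·12.3·27.8 = ½·341.94 = 170.97

Area = 170.97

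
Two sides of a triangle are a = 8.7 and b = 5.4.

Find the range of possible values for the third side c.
Triangle inequality: |a − b| < c < a + b
|a − b| = |8.7 − 5.4| = 3.3
a + b = 8.7 + 5.4 = 14.1

3.3 < c < 14.1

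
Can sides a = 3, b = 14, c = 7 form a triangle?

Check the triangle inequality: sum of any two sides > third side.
a + b vs c: 3 + 14 = 17 > 7  ✓
a + c vs b: 3 + 7 = 10 ≤ 14  ✗
b + c vs a: 14 + 7 = 21 > 3  ✓

No: 3 + 7 = 10 is not > 14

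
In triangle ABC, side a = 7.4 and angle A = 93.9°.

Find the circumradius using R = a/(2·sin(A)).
R = a/(2·sin(A)) = 7.4/(2·sin(93.9°))
sin(93.9°) ≈ 0.997684
R ≈ 7.4/(2·0.997684) = 7.4/1.99537 ≈ 3.70859

R = 3.709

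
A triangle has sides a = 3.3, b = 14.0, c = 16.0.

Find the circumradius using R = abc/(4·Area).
First find the area with Heron's formula.
s = (3.3 + 14.0 + 16.0)/2 = 16.65
Area = √(s(s−a)(s−b)(s−c)) = √(16.65·13.35·2.65·0.65) ≈ √382.873 ≈ 19.5671
abc = 3.3·14.0·16.0 = 739.2
R = abc/(4·Area) ≈ 739.2/(4·19.5671) = 739.2/78.2686 ≈ 9.4444

R = 9.444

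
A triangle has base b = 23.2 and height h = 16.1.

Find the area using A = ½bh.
A = ½·b·h = ½·23.2·16.1 = ½·373.52 = 186.76

Area = 186.76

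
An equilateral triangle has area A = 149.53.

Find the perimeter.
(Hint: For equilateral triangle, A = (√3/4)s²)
A = (√3/4)s²  ⇒  s² = 4A/√3 = 4·149.53/√3 = 598.12/1.73205 ≈ 345.325
s ≈ √345.325 ≈ 18.5829
Perimeter = 3s ≈ 3·18.5829 ≈ 55.7487

Perimeter = 55.75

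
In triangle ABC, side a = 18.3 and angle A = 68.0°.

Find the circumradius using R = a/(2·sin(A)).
R = a/(2·sin(A)) = 18.3/(2·sin(68.0°))
sin(68.0°) ≈ 0.927184
R ≈ 18.3/(2·0.927184) = 18.3/1.85437 ≈ 9.86859

R = 9.869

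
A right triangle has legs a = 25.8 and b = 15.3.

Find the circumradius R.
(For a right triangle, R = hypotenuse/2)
Hypotenuse c = √(a² + b²) = √(665.64 + 234.09) = √899.73 ≈ 29.9955
R = c/2 ≈ 29.9955/2 ≈ 14.9977

R = 15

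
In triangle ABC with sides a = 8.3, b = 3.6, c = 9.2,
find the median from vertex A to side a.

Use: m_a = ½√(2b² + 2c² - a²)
m_a = ½√(2·3.6² + 2·9.2² − 8.3²) = ½√(2·12.96 + 2·84.64 − 68.89) = ½√(25.92 + 169.28 − 68.89) = ½√126.31
√126.31 ≈ 11.2388, so m_a ≈ 5.61939

m_a = 5.619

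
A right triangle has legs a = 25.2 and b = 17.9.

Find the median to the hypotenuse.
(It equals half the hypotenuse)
Hypotenuse c = √(a² + b²) = √(635.04 + 320.41) = √955.45 ≈ 30.9104
Median to hypotenuse = c/2 ≈ 30.9104/2 ≈ 15.4552

Median = 15.46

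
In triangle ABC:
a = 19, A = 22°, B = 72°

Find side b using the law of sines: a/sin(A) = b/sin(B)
a/sin(A) = b/sin(B)  ⇒  b = a·sin(B)/sin(A) = 19·sin(72°)/sin(22°)
sin(72°) ≈ 0.951057, sin(22°) ≈ 0.374607
b ≈ 19·0.951057/0.374607 ≈ 18.0701/0.374607 ≈ 48.2375

b = 48.24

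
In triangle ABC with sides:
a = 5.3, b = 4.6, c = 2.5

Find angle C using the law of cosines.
c² = a² + b² − 2ab·cos(C)  ⇒  cos(C) = (a² + b² − c²)/(2ab)
cos(C) = (5.3² + 4.6² − 2.5²)/(2·5.3·4.6) = (28.09 + 21.16 − 6.25)/48.76 = 43/48.76 ≈ 0.88187
C = arccos(0.88187) ≈ 28.1312°

C = 28.13°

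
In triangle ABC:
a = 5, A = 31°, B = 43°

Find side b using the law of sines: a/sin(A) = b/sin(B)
a/sin(A) = b/sin(B)  ⇒  b = a·sin(B)/sin(A) = 5·sin(43°)/sin(31°)
sin(43°) ≈ 0.681998, sin(31°) ≈ 0.515038
b ≈ 5·0.681998/0.515038 ≈ 3.40999/0.515038 ≈ 6.62085

b = 6.621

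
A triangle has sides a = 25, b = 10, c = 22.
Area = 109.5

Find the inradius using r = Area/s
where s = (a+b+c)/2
s = (25 + 10 + 22)/2 = 57/2 = 28.5
r = Area/s = 109.5/28.5 ≈ 3.84211

r = 3.842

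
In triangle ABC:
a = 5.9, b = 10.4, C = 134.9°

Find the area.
Two sides and the included angle (SAS): A = ½·a·b·sin(C) = ½·5.9·10.4·sin(134.9°)
sin(134.9°) ≈ 0.70834
A ≈ ½·61.36·0.70834 = 30.68·0.70834 ≈ 21.7319

Area = 21.73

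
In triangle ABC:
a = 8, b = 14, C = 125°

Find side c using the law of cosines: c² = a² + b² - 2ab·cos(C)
c² = 8² + 14² − 2·8·14·cos(125°)
cos(125°) ≈ -0.573576
c² ≈ 64 + 196 − 224·(-0.573576) ≈ 260 + 128.481 ≈ 388.481
c ≈ √388.481 ≈ 19.7099

c = 19.71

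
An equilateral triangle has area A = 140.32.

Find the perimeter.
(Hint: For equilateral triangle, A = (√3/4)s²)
A = (√3/4)s²  ⇒  s² = 4A/√3 = 4·140.32/√3 = 561.28/1.73205 ≈ 324.055
s ≈ √324.055 ≈ 18.0015
Perimeter = 3s ≈ 3·18.0015 ≈ 54.0046

Perimeter = 54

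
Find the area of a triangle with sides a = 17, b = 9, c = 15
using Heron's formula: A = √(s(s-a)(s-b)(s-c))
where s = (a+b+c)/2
s = (17 + 9 + 15)/2 = 41/2 = 20.5
s − a = 3.5, s − b = 11.5, s − c = 5.5
s(s−a)(s−b)(s−c) = 20.5·3.5·11.5·5.5 = 4538.1875
Area = √4538.1875 ≈ 67.3661

s = 20.5, Area = 67.37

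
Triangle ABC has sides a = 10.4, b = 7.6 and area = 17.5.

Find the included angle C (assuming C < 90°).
Area = ½·a·b·sin(C)  ⇒  sin(C) = 2·Area/(a·b) = 2·17.5/(10.4·7.6) = 35/79.04 ≈ 0.442814
C = arcsin(0.442814) ≈ 26.2835° (taking the acute solution since C < 90°)

C = 26.28°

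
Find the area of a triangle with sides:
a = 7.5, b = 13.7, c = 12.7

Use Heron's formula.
s = (7.5 + 13.7 + 12.7)/2 = 33.9/2 = 16.95
s − a = 9.45, s − b = 3.25, s − c = 4.25
s(s−a)(s−b)(s−c) = 16.95·9.45·3.25·4.25 ≈ 2212.45
Area = √2212.45 ≈ 47.0367

Area = 47.04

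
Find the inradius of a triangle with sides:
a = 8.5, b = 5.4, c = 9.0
r = Area/s where s is the semi-perimeter.
s = (8.5 + 5.4 + 9.0)/2 = 22.9/2 = 11.45
Area = √(s(s−a)(s−b)(s−c)) = √(11.45·2.95·6.05·2.45) ≈ √500.667 ≈ 22.3756
r ≈ 22.3756/11.45 ≈ 1.9542

r = 1.954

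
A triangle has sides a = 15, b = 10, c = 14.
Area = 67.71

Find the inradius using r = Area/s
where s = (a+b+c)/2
s = (15 + 10 + 14)/2 = 39/2 = 19.5
r = Area/s = 67.71/19.5 ≈ 3.47231

r = 3.472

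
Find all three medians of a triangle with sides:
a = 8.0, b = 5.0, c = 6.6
Median formula: m_a = ½√(2b² + 2c² − a²) (and cyclically). a² = 64, b² = 25, c² = 43.56.
m_a = ½√(2·25 + 2·43.56 − 64) = ½√73.12 ≈ ½·8.55102 ≈ 4.27551
m_b = ½√(2·64 + 2·43.56 − 25) = ½√190.12 ≈ ½·13.7884 ≈ 6.8942
m_c = ½√(2·64 + 2·25 − 43.56) = ½√134.44 ≈ ½·11.5948 ≈ 5.79741

m_a = 4.276, m_b = 6.894, m_c = 5.797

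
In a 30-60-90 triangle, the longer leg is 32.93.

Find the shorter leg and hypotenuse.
In a 30-60-90 triangle the sides are in ratio 1 : √3 : 2, so short leg = long leg/√3 and hypotenuse = 2·(short leg).
Short leg = 32.93/√3 ≈ 32.93/1.73205 ≈ 19.0121
Hypotenuse = 2·19.0121 ≈ 38.0243

Short leg = 19.01, Hypotenuse = 38.02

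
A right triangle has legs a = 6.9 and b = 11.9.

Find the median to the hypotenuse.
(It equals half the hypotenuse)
Hypotenuse c = √(a² + b²) = √(47.61 + 141.61) = √189.22 ≈ 13.7557
Median to hypotenuse = c/2 ≈ 13.7557/2 ≈ 6.87786

Median = 6.878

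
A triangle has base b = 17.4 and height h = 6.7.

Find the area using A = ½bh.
A = ½·b·h = ½·17.4·6.7 = ½·116.58 = 58.29

Area = 58.29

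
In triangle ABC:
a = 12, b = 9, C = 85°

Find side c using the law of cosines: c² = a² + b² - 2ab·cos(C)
c² = 12² + 9² − 2·12·9·cos(85°)
cos(85°) ≈ 0.0871557
c² ≈ 144 + 81 − 216·(0.0871557) ≈ 225 − 18.8256 ≈ 206.174
c ≈ √206.174 ≈ 14.3588

c = 14.36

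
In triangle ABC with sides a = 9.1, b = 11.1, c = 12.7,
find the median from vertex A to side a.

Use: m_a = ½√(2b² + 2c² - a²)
m_a = ½√(2·11.1² + 2·12.7² − 9.1²) = ½√(2·123.21 + 2·161.29 − 82.81) = ½√(246.42 + 322.58 − 82.81) = ½√486.19
√486.19 ≈ 22.0497, so m_a ≈ 11.0249

m_a = 11.02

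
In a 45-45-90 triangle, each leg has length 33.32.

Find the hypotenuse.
In a 45-45-90 triangle the sides are in ratio 1 : 1 : √2, so hypotenuse = leg·√2.
Hypotenuse = 33.32·√2 ≈ 33.32·1.41421 ≈ 47.1216

Hypotenuse = 33.32√2 = 47.12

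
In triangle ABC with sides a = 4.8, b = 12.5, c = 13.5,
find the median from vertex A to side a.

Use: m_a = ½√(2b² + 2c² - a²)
m_a = ½√(2·12.5² + 2·13.5² − 4.8²) = ½√(2·156.25 + 2·182.25 − 23.04) = ½√(312.5 + 364.5 − 23.04) = ½√653.96
√653.96 ≈ 25.5726, so m_a ≈ 12.7863

m_a = 12.79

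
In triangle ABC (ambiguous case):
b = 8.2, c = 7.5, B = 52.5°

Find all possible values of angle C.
b/sin(B) = c/sin(C)  ⇒  sin(C) = c·sin(B)/b = 7.5·sin(52.5°)/8.2
sin(52.5°) ≈ 0.793353
sin(C) ≈ 7.5·0.793353/8.2 ≈ 5.95015/8.2 ≈ 0.725628
Candidate 1: C₁ = arcsin(0.725628) ≈ 46.5211°  →  A = 180° − 52.5° − 46.5211° ≈ 80.9789° > 0, valid
Candidate 2: C₂ = 180° − C₁ ≈ 133.479°  →  A = 180° − 52.5° − 133.479° ≈ -5.9789° ≤ 0, not a valid triangle

C = 46.52° (one solution)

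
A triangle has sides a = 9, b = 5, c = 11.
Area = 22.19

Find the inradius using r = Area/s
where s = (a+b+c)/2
s = (9 + 5 + 11)/2 = 25/2 = 12.5
r = Area/s = 22.19/12.5 ≈ 1.7752

r = 1.775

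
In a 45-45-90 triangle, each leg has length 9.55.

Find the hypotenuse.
In a 45-45-90 triangle the sides are in ratio 1 : 1 : √2, so hypotenuse = leg·√2.
Hypotenuse = 9.55·√2 ≈ 9.55·1.41421 ≈ 13.5057

Hypotenuse = 9.55√2 = 13.51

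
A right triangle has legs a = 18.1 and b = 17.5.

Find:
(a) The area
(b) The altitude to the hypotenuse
(a) The legs are perpendicular, so Area = ½·a·b = ½·18.1·17.5 = ½·316.75 = 158.375
(b) Hypotenuse c = √(a² + b²) = √(327.61 + 306.25) = √633.86 ≈ 25.1766
    Area = ½·c·h_c  ⇒  h_c = 2·Area/c = 316.75/25.1766 ≈ 12.5811

Area = 158.375, h_c = 12.58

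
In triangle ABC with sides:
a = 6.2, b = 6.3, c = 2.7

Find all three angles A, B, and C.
Law of cosines for each angle (a² = 38.44, b² = 39.69, c² = 7.29):
cos(A) = (b² + c² − a²)/(2bc) = (39.69 + 7.29 − 38.44)/(2·6.3·2.7) = 8.54/34.02 ≈ 0.251029  ⇒  A ≈ 75.4616°
cos(B) = (a² + c² − b²)/(2ac) = (38.44 + 7.29 − 39.69)/(2·6.2·2.7) = 6.04/33.48 ≈ 0.180406  ⇒  B ≈ 79.6066°
cos(C) = (a² + b² − c²)/(2ab) = (38.44 + 39.69 − 7.29)/(2·6.2·6.3) = 70.84/78.12 ≈ 0.90681  ⇒  C ≈ 24.9318°
Check: A + B + C ≈ 180°

A = 75.46°, B = 79.61°, C = 24.93°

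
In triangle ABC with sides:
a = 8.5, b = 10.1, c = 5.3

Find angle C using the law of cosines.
c² = a² + b² − 2ab·cos(C)  ⇒  cos(C) = (a² + b² − c²)/(2ab)
cos(C) = (8.5² + 10.1² − 5.3²)/(2·8.5·10.1) = (72.25 + 102.01 − 28.09)/171.7 = 146.17/171.7 ≈ 0.85131
C = arccos(0.85131) ≈ 31.6455°

C = 31.65°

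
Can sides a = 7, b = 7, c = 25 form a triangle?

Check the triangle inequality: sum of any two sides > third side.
a + b vs c: 7 + 7 = 14 ≤ 25  ✗
a + c vs b: 7 + 25 = 32 > 7  ✓
b + c vs a: 7 + 25 = 32 > 7  ✓

No: 7 + 7 = 14 is not > 25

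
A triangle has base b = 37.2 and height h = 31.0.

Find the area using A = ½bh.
A = ½·b·h = ½·37.2·31.0 = ½·1153.2 = 576.6

Area = 576.6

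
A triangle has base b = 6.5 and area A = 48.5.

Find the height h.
A = ½·b·h  ⇒  h = 2A/b = 2·48.5/6.5 = 97/6.5 ≈ 14.9231

h = 14.92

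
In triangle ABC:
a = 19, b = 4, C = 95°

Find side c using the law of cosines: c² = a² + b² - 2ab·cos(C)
c² = 19² + 4² − 2·19·4·cos(95°)
cos(95°) ≈ -0.0871557
c² ≈ 361 + 16 − 152·(-0.0871557) ≈ 377 + 13.2477 ≈ 390.248
c ≈ √390.248 ≈ 19.7547

c = 19.75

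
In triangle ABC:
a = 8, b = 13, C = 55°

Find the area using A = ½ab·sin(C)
A = ½·a·b·sin(C) = ½·8·13·sin(55°)
sin(55°) ≈ 0.819152
A ≈ ½·104·0.819152 = 52·0.819152 ≈ 42.5959

Area = 42.6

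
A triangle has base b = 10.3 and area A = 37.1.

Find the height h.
A = ½·b·h  ⇒  h = 2A/b = 2·37.1/10.3 = 74.2/10.3 ≈ 7.20388

h = 7.204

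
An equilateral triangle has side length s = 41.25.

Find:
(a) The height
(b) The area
(a) The height splits the triangle into two 30-60-90 halves: h = s·√3/2 = 41.25·1.73205/2 ≈ 71.4471/2 ≈ 35.7235
(b) Area = (√3/4)·s² = (√3/4)·41.25² = (√3/4)·1701.5625 ≈ 0.433013·1701.5625 ≈ 736.798

Height = 35.72, Area = 736.8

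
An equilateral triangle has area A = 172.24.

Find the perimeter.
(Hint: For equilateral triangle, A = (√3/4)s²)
A = (√3/4)s²  ⇒  s² = 4A/√3 = 4·172.24/√3 = 688.96/1.73205 ≈ 397.771
s ≈ √397.771 ≈ 19.9442
Perimeter = 3s ≈ 3·19.9442 ≈ 59.8326

Perimeter = 59.83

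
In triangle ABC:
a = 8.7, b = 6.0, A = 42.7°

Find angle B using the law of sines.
a/sin(A) = b/sin(B)  ⇒  sin(B) = b·sin(A)/a = 6.0·sin(42.7°)/8.7
sin(42.7°) ≈ 0.67816
sin(B) ≈ 6.0·0.67816/8.7 ≈ 4.06896/8.7 ≈ 0.467696
B = arcsin(0.467696) ≈ 27.8849°
(Since b ≤ a we need B ≤ A, so the obtuse alternative 180° − 27.8849° ≈ 152.115° is rejected.)

B = 27.88°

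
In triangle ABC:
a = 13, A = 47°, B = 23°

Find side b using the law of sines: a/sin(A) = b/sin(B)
a/sin(A) = b/sin(B)  ⇒  b = a·sin(B)/sin(A) = 13·sin(23°)/sin(47°)
sin(23°) ≈ 0.390731, sin(47°) ≈ 0.731354
b ≈ 13·0.390731/0.731354 ≈ 5.0795/0.731354 ≈ 6.94535

b = 6.945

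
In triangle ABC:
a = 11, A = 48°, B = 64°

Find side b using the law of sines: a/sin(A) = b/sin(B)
a/sin(A) = b/sin(B)  ⇒  b = a·sin(B)/sin(A) = 11·sin(64°)/sin(48°)
sin(64°) ≈ 0.898794, sin(48°) ≈ 0.743145
b ≈ 11·0.898794/0.743145 ≈ 9.88673/0.743145 ≈ 13.3039

b = 13.3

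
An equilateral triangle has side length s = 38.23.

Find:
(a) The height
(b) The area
(a) The height splits the triangle into two 30-60-90 halves: h = s·√3/2 = 38.23·1.73205/2 ≈ 66.2163/2 ≈ 33.1082
(b) Area = (√3/4)·s² = (√3/4)·38.23² = (√3/4)·1461.5329 ≈ 0.433013·1461.5329 ≈ 632.862

Height = 33.11, Area = 632.9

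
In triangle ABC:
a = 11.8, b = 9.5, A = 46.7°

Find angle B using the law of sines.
a/sin(A) = b/sin(B)  ⇒  sin(B) = b·sin(A)/a = 9.5·sin(46.7°)/11.8
sin(46.7°) ≈ 0.727773
sin(B) ≈ 9.5·0.727773/11.8 ≈ 6.91384/11.8 ≈ 0.585919
B = arcsin(0.585919) ≈ 35.8679°
(Since b ≤ a we need B ≤ A, so the obtuse alternative 180° − 35.8679° ≈ 144.132° is rejected.)

B = 35.87°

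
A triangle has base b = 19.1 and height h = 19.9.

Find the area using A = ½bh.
A = ½·b·h = ½·19.1·19.9 = ½·380.09 = 190.045

Area = 190.045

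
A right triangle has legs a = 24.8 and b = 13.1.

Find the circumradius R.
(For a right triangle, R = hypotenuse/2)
Hypotenuse c = √(a² + b²) = √(615.04 + 171.61) = √786.65 ≈ 28.0473
R = c/2 ≈ 28.0473/2 ≈ 14.0236

R = 14.02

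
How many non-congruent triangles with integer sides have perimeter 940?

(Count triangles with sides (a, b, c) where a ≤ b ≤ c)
Let a ≤ b ≤ c with a + b + c = 940. The only binding inequality is a + b > c, i.e. 940 − c > c, so c < 940/2; and c ≥ 940/3 since c is the largest side.
So 314 ≤ c ≤ 469. For each c, b runs from ⌈(940 − c)/2⌉ up to c (then a = 940 − b − c satisfies 1 ≤ a ≤ b automatically), giving c − ⌈(940 − c)/2⌉ + 1 choices.
Summing over c: 2 + 3 + 5 + 6 + … + 233 + 234  (156 terms, c = 314, …, 469) = 18408
Check (closed form: nearest integer to p²/48 for even p, (p+3)²/48 for odd p): 940²/48 = 883600/48 ≈ 18408.33 → 18408

18408 triangles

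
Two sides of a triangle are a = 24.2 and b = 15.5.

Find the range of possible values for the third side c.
Triangle inequality: |a − b| < c < a + b
|a − b| = |24.2 − 15.5| = 8.7
a + b = 24.2 + 15.5 = 39.7

8.7 < c < 39.7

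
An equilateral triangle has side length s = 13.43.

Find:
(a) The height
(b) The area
(a) The height splits the triangle into two 30-60-90 halves: h = s·√3/2 = 13.43·1.73205/2 ≈ 23.2614/2 ≈ 11.6307
(b) Area = (√3/4)·s² = (√3/4)·13.43² = (√3/4)·180.3649 ≈ 0.433013·180.3649 ≈ 78.1003

Height = 11.63, Area = 78.1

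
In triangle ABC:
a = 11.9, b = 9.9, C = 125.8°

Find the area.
Two sides and the included angle (SAS): A = ½·a·b·sin(C) = ½·11.9·9.9·sin(125.8°)
sin(125.8°) ≈ 0.811064
A ≈ ½·117.81·0.811064 = 58.905·0.811064 ≈ 47.7757

Area = 47.78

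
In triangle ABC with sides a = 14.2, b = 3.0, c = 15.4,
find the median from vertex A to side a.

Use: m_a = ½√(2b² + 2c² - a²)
m_a = ½√(2·3.0² + 2·15.4² − 14.2²) = ½√(2·9 + 2·237.16 − 201.64) = ½√(18 + 474.32 − 201.64) = ½√290.68
√290.68 ≈ 17.0493, so m_a ≈ 8.52467

m_a = 8.525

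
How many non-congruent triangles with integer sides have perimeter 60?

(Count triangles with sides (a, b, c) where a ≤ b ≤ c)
Let a ≤ b ≤ c with a + b + c = 60. The only binding inequality is a + b > c, i.e. 60 − c > c, so c < 60/2; and c ≥ 60/3 since c is the largest side.
So 20 ≤ c ≤ 29. For each c, b runs from ⌈(60 − c)/2⌉ up to c (then a = 60 − b − c satisfies 1 ≤ a ≤ b automatically), giving c − ⌈(60 − c)/2⌉ + 1 choices.
Summing over c: 1 + 2 + 4 + 5 + 7 + 8 + 10 + 11 + 13 + 14 = 75
Check (closed form: nearest integer to p²/48 for even p, (p+3)²/48 for odd p): 60²/48 = 3600/48 ≈ 75.00 → 75

75 triangles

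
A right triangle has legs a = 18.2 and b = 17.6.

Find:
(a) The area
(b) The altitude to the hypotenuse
(a) The legs are perpendicular, so Area = ½·a·b = ½·18.2·17.6 = ½·320.32 = 160.16
(b) Hypotenuse c = √(a² + b²) = √(331.24 + 309.76) = √641 ≈ 25.318
    Area = ½·c·h_c  ⇒  h_c = 2·Area/c = 320.32/25.318 ≈ 12.6519

Area = 160.16, h_c = 12.65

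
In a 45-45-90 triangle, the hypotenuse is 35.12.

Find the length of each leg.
In a 45-45-90 triangle hypotenuse = leg·√2, so leg = hypotenuse/√2.
Leg = 35.12/√2 ≈ 35.12/1.41421 ≈ 24.8336

Each leg = 24.83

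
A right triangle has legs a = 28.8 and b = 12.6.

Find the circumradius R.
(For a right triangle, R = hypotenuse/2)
Hypotenuse c = √(a² + b²) = √(829.44 + 158.76) = √988.2 ≈ 31.4356
R = c/2 ≈ 31.4356/2 ≈ 15.7178

R = 15.72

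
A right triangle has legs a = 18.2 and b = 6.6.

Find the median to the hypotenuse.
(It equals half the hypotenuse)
Hypotenuse c = √(a² + b²) = √(331.24 + 43.56) = √374.8 ≈ 19.3598
Median to hypotenuse = c/2 ≈ 19.3598/2 ≈ 9.67988

Median = 9.68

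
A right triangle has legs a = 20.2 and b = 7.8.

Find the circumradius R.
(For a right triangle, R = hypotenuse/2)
Hypotenuse c = √(a² + b²) = √(408.04 + 60.84) = √468.88 ≈ 21.6536
R = c/2 ≈ 21.6536/2 ≈ 10.8268

R = 10.83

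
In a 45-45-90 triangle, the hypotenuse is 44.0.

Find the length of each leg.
In a 45-45-90 triangle hypotenuse = leg·√2, so leg = hypotenuse/√2.
Leg = 44.0/√2 ≈ 44.0/1.41421 ≈ 31.1127

Each leg = 31.11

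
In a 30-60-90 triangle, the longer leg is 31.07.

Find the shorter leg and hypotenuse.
In a 30-60-90 triangle the sides are in ratio 1 : √3 : 2, so short leg = long leg/√3 and hypotenuse = 2·(short leg).
Short leg = 31.07/√3 ≈ 31.07/1.73205 ≈ 17.9383
Hypotenuse = 2·17.9383 ≈ 35.8765

Short leg = 17.94, Hypotenuse = 35.88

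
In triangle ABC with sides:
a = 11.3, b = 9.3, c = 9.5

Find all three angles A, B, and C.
Law of cosines for each angle (a² = 127.69, b² = 86.49, c² = 90.25):
cos(A) = (b² + c² − a²)/(2bc) = (86.49 + 90.25 − 127.69)/(2·9.3·9.5) = 49.05/176.7 ≈ 0.277589  ⇒  A ≈ 73.8836°
cos(B) = (a² + c² − b²)/(2ac) = (127.69 + 90.25 − 86.49)/(2·11.3·9.5) = 131.45/214.7 ≈ 0.61225  ⇒  B ≈ 52.2477°
cos(C) = (a² + b² − c²)/(2ab) = (127.69 + 86.49 − 90.25)/(2·11.3·9.3) = 123.93/210.18 ≈ 0.589637  ⇒  C ≈ 53.8687°
Check: A + B + C ≈ 180°

A = 73.88°, B = 52.25°, C = 53.87°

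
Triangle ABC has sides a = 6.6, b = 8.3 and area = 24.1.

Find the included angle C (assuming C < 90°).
Area = ½·a·b·sin(C)  ⇒  sin(C) = 2·Area/(a·b) = 2·24.1/(6.6·8.3) = 48.2/54.78 ≈ 0.879883
C = arcsin(0.879883) ≈ 61.6283° (taking the acute solution since C < 90°)

C = 61.63°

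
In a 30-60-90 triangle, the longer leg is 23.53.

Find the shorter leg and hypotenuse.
In a 30-60-90 triangle the sides are in ratio 1 : √3 : 2, so short leg = long leg/√3 and hypotenuse = 2·(short leg).
Short leg = 23.53/√3 ≈ 23.53/1.73205 ≈ 13.5851
Hypotenuse = 2·13.5851 ≈ 27.1701

Short leg = 13.59, Hypotenuse = 27.17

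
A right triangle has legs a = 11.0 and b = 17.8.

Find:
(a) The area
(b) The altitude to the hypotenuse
(a) The legs are perpendicular, so Area = ½·a·b = ½·11.0·17.8 = ½·195.8 = 97.9
(b) Hypotenuse c = √(a² + b²) = √(121 + 316.84) = √437.84 ≈ 20.9246
    Area = ½·c·h_c  ⇒  h_c = 2·Area/c = 195.8/20.9246 ≈ 9.3574

Area = 97.9, h_c = 9.357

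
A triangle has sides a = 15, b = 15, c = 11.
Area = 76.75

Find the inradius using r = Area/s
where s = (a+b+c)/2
s = (15 + 15 + 11)/2 = 41/2 = 20.5
r = Area/s = 76.75/20.5 ≈ 3.7439

r = 3.744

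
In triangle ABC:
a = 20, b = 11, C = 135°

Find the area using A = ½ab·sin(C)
A = ½·a·b·sin(C) = ½·20·11·sin(135°)
sin(135°) ≈ 0.707107
A ≈ ½·220·0.707107 = 110·0.707107 ≈ 77.7817

Area = 77.78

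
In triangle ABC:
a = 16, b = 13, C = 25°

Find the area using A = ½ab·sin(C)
A = ½·a·b·sin(C) = ½·16·13·sin(25°)
sin(25°) ≈ 0.422618
A ≈ ½·208·0.422618 = 104·0.422618 ≈ 43.9523

Area = 43.95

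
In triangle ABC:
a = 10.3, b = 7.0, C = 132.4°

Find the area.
Two sides and the included angle (SAS): A = ½·a·b·sin(C) = ½·10.3·7.0·sin(132.4°)
sin(132.4°) ≈ 0.738455
A ≈ ½·72.1·0.738455 = 36.05·0.738455 ≈ 26.6213

Area = 26.62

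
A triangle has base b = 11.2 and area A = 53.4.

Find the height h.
A = ½·b·h  ⇒  h = 2A/b = 2·53.4/11.2 = 106.8/11.2 ≈ 9.53571

h = 9.536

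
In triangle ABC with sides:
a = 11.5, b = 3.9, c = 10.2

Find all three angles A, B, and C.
Law of cosines for each angle (a² = 132.25, b² = 15.21, c² = 104.04):
cos(A) = (b² + c² − a²)/(2bc) = (15.21 + 104.04 − 132.25)/(2·3.9·10.2) = -13/79.56 ≈ -0.163399  ⇒  A ≈ 99.4042°
cos(B) = (a² + c² − b²)/(2ac) = (132.25 + 104.04 − 15.21)/(2·11.5·10.2) = 221.08/234.6 ≈ 0.94237  ⇒  B ≈ 19.5465°
cos(C) = (a² + b² − c²)/(2ab) = (132.25 + 15.21 − 104.04)/(2·11.5·3.9) = 43.42/89.7 ≈ 0.484058  ⇒  C ≈ 61.0492°
Check: A + B + C ≈ 180°

A = 99.4°, B = 19.55°, C = 61.05°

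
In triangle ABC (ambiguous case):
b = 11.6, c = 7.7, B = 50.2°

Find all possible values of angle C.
b/sin(B) = c/sin(C)  ⇒  sin(C) = c·sin(B)/b = 7.7·sin(50.2°)/11.6
sin(50.2°) ≈ 0.768284
sin(C) ≈ 7.7·0.768284/11.6 ≈ 5.91578/11.6 ≈ 0.509981
Candidate 1: C₁ = arcsin(0.509981) ≈ 30.6626°  →  A = 180° − 50.2° − 30.6626° ≈ 99.1374° > 0, valid
Candidate 2: C₂ = 180° − C₁ ≈ 149.337°  →  A = 180° − 50.2° − 149.337° ≈ -19.5374° ≤ 0, not a valid triangle

C = 30.66° (one solution)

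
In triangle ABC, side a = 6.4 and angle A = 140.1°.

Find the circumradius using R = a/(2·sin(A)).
R = a/(2·sin(A)) = 6.4/(2·sin(140.1°))
sin(140.1°) ≈ 0.64145
R ≈ 6.4/(2·0.64145) = 6.4/1.2829 ≈ 4.9887

R = 4.989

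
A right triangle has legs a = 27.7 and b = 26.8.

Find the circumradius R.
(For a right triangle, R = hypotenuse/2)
Hypotenuse c = √(a² + b²) = √(767.29 + 718.24) = √1485.53 ≈ 38.5426
R = c/2 ≈ 38.5426/2 ≈ 19.2713

R = 19.27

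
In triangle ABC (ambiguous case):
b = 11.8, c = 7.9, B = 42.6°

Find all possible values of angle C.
b/sin(B) = c/sin(C)  ⇒  sin(C) = c·sin(B)/b = 7.9·sin(42.6°)/11.8
sin(42.6°) ≈ 0.676876
sin(C) ≈ 7.9·0.676876/11.8 ≈ 5.34732/11.8 ≈ 0.453163
Candidate 1: C₁ = arcsin(0.453163) ≈ 26.9468°  →  A = 180° − 42.6° − 26.9468° ≈ 110.453° > 0, valid
Candidate 2: C₂ = 180° − C₁ ≈ 153.053°  →  A = 180° − 42.6° − 153.053° ≈ -15.6532° ≤ 0, not a valid triangle

C = 26.95° (one solution)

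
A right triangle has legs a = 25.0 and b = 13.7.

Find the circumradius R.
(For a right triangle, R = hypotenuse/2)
Hypotenuse c = √(a² + b²) = √(625 + 187.69) = √812.69 ≈ 28.5077
R = c/2 ≈ 28.5077/2 ≈ 14.2539

R = 14.25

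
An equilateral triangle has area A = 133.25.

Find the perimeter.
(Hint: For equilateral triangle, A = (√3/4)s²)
A = (√3/4)s²  ⇒  s² = 4A/√3 = 4·133.25/√3 = 533/1.73205 ≈ 307.728
s ≈ √307.728 ≈ 17.5422
Perimeter = 3s ≈ 3·17.5422 ≈ 52.6265

Perimeter = 52.63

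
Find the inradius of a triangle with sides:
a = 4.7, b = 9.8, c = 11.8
r = Area/s where s is the semi-perimeter.
s = (4.7 + 9.8 + 11.8)/2 = 26.3/2 = 13.15
Area = √(s(s−a)(s−b)(s−c)) = √(13.15·8.45·3.35·1.35) ≈ √502.529 ≈ 22.4172
r ≈ 22.4172/13.15 ≈ 1.70473

r = 1.705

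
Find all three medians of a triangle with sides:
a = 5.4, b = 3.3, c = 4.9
Median formula: m_a = ½√(2b² + 2c² − a²) (and cyclically). a² = 29.16, b² = 10.89, c² = 24.01.
m_a = ½√(2·10.89 + 2·24.01 − 29.16) = ½√40.64 ≈ ½·6.37495 ≈ 3.18748
m_b = ½√(2·29.16 + 2·24.01 − 10.89) = ½√95.45 ≈ ½·9.76985 ≈ 4.88493
m_c = ½√(2·29.16 + 2·10.89 − 24.01) = ½√56.09 ≈ ½·7.48933 ≈ 3.74466

m_a = 3.187, m_b = 4.885, m_c = 3.745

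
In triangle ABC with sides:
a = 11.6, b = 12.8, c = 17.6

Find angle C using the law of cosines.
c² = a² + b² − 2ab·cos(C)  ⇒  cos(C) = (a² + b² − c²)/(2ab)
cos(C) = (11.6² + 12.8² − 17.6²)/(2·11.6·12.8) = (134.56 + 163.84 − 309.76)/296.96 = -11.36/296.96 ≈ -0.0382543
C = arccos(-0.0382543) ≈ 92.1923°

C = 92.19°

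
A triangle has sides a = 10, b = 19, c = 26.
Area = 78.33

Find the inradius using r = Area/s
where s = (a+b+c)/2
s = (10 + 19 + 26)/2 = 55/2 = 27.5
r = Area/s = 78.33/27.5 ≈ 2.84836

r = 2.848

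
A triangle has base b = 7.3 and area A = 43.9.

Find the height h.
A = ½·b·h  ⇒  h = 2A/b = 2·43.9/7.3 = 87.8/7.3 ≈ 12.0274

h = 12.03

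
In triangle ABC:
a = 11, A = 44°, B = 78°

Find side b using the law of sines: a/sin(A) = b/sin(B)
a/sin(A) = b/sin(B)  ⇒  b = a·sin(B)/sin(A) = 11·sin(78°)/sin(44°)
sin(78°) ≈ 0.978148, sin(44°) ≈ 0.694658
b ≈ 11·0.978148/0.694658 ≈ 10.7596/0.694658 ≈ 15.4891

b = 15.49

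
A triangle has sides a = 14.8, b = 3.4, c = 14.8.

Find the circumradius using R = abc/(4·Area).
First find the area with Heron's formula.
s = (14.8 + 3.4 + 14.8)/2 = 16.5
Area = √(s(s−a)(s−b)(s−c)) = √(16.5·1.7·13.1·1.7) ≈ √624.673 ≈ 24.9935
abc = 14.8·3.4·14.8 = 744.736
R = abc/(4·Area) ≈ 744.736/(4·24.9935) = 744.736/99.9739 ≈ 7.44931

R = 7.449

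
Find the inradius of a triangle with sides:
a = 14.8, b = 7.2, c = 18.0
r = Area/s where s is the semi-perimeter.
s = (14.8 + 7.2 + 18.0)/2 = 40/2 = 20
Area = √(s(s−a)(s−b)(s−c)) = √(20·5.2·12.8·2) ≈ √2662.4 ≈ 51.5984
r ≈ 51.5984/20 ≈ 2.57992

r = 2.58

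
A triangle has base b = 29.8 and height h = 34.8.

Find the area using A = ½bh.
A = ½·b·h = ½·29.8·34.8 = ½·1037.04 = 518.52

Area = 518.52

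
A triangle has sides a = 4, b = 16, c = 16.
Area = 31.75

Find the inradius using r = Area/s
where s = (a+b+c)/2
s = (4 + 16 + 16)/2 = 36/2 = 18
r = Area/s = 31.75/18 ≈ 1.76389

r = 1.764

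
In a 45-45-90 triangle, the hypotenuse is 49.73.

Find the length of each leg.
In a 45-45-90 triangle hypotenuse = leg·√2, so leg = hypotenuse/√2.
Leg = 49.73/√2 ≈ 49.73/1.41421 ≈ 35.1644

Each leg = 35.16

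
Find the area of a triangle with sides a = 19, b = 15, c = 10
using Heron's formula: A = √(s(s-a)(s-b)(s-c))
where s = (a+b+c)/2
s = (19 + 15 + 10)/2 = 44/2 = 22
s − a = 3, s − b = 7, s − c = 12
s(s−a)(s−b)(s−c) = 22·3·7·12 = 5544
Area = √5544 ≈ 74.458

s = 22.0, Area = 74.46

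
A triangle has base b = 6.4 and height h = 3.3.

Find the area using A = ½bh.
A = ½·b·h = ½·6.4·3.3 = ½·21.12 = 10.56

Area = 10.56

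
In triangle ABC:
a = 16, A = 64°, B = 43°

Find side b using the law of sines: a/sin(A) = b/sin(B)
a/sin(A) = b/sin(B)  ⇒  b = a·sin(B)/sin(A) = 16·sin(43°)/sin(64°)
sin(43°) ≈ 0.681998, sin(64°) ≈ 0.898794
b ≈ 16·0.681998/0.898794 ≈ 10.912/0.898794 ≈ 12.1407

b = 12.14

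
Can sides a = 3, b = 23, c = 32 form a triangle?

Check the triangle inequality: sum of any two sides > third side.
a + b vs c: 3 + 23 = 26 ≤ 32  ✗
a + c vs b: 3 + 32 = 35 > 23  ✓
b + c vs a: 23 + 32 = 55 > 3  ✓

No: 3 + 23 = 26 is not > 32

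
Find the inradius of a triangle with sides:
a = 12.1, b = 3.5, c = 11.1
r = Area/s where s is the semi-perimeter.
s = (12.1 + 3.5 + 11.1)/2 = 26.7/2 = 13.35
Area = √(s(s−a)(s−b)(s−c)) = √(13.35·1.25·9.85·2.25) ≈ √369.837 ≈ 19.2311
r ≈ 19.2311/13.35 ≈ 1.44053

r = 1.441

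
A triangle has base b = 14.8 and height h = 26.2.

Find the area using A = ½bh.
A = ½·b·h = ½·14.8·26.2 = ½·387.76 = 193.88

Area = 193.88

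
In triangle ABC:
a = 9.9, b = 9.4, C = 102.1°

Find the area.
Two sides and the included angle (SAS): A = ½·a·b·sin(C) = ½·9.9·9.4·sin(102.1°)
sin(102.1°) ≈ 0.977783
A ≈ ½·93.06·0.977783 = 46.53·0.977783 ≈ 45.4963

Area = 45.5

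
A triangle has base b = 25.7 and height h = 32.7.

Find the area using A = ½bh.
A = ½·b·h = ½·25.7·32.7 = ½·840.39 = 420.195

Area = 420.195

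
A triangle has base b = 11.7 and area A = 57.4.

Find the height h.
A = ½·b·h  ⇒  h = 2A/b = 2·57.4/11.7 = 114.8/11.7 ≈ 9.81197

h = 9.812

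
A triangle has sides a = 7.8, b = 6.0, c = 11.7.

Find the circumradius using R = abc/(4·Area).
First find the area with Heron's formula.
s = (7.8 + 6.0 + 11.7)/2 = 12.75
Area = √(s(s−a)(s−b)(s−c)) = √(12.75·4.95·6.75·1.05) ≈ √447.31 ≈ 21.1497
abc = 7.8·6.0·11.7 = 547.56
R = abc/(4·Area) ≈ 547.56/(4·21.1497) = 547.56/84.5988 ≈ 6.47243

R = 6.472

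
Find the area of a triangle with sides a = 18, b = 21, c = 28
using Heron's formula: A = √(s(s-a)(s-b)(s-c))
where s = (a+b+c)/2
s = (18 + 21 + 28)/2 = 67/2 = 33.5
s − a = 15.5, s − b = 12.5, s − c = 5.5
s(s−a)(s−b)(s−c) = 33.5·15.5·12.5·5.5 = 35698.4375
Area = √35698.4375 ≈ 188.94

s = 33.5, Area = 188.9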